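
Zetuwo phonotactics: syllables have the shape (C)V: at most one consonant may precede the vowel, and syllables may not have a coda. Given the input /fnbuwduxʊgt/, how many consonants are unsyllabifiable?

5

Under (C)V, the unsyllabifiable consonants are /f/, /n/, /w/, /g/, /t/ (no codas are permitted; onsets are limited to one consonant).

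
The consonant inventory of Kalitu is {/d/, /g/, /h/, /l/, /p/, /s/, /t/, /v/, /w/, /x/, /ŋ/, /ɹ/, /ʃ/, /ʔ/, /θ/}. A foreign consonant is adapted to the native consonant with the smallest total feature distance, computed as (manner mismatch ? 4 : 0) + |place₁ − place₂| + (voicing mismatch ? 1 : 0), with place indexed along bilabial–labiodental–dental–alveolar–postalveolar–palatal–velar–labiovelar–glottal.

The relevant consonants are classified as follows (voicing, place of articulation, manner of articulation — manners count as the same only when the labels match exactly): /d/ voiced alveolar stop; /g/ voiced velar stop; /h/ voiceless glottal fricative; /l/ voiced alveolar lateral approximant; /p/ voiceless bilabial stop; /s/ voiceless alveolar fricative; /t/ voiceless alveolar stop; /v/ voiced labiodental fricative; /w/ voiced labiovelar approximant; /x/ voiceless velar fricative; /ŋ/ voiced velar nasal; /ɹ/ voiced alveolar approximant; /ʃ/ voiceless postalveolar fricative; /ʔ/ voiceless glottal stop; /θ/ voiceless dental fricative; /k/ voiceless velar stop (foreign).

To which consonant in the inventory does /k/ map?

g

/g/ is closest: same manner (stop), place distance 0 (velar→velar), voicing differs (+1); total 1. Next closest is /ʔ/ at distance 2.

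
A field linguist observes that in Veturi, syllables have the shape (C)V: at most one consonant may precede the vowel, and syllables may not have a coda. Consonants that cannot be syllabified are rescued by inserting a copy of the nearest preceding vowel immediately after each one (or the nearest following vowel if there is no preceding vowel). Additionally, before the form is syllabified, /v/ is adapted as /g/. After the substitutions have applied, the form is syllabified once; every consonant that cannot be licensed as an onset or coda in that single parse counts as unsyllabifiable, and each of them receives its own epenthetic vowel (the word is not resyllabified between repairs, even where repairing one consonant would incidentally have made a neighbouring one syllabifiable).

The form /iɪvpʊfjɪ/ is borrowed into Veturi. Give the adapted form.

Substitution: /v/ → /g/, giving /iɪgpʊfjɪ/.
Under (C)V, the unsyllabifiable consonants are /g/, /f/ (no codas are permitted; onsets are limited to one consonant).
Epenthesis after each stranded consonant: /g/ → /gɪ/, /f/ → /fʊ/.

iɪgɪpʊfʊjɪ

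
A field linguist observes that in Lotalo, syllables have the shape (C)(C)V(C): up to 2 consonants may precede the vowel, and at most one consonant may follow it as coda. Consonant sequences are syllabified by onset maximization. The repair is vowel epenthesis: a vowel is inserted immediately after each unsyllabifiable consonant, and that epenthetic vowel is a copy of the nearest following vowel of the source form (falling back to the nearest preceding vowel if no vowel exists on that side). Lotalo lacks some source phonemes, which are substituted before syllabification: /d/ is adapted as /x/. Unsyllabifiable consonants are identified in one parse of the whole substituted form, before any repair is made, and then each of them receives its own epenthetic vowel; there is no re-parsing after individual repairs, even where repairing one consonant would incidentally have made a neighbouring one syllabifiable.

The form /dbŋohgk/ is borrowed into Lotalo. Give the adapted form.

Substitution: /d/ → /x/, giving /xbŋohgk/.
The consonants /x/, /g/, /k/ cannot be parsed into a legal (C)(C)V(C) syllable (at most one coda consonant is licensed; onsets may contain at most 2 consonants).
Inserting the epenthetic vowel yields /x/ → /xo/, /g/ → /go/, /k/ → /ko/.

xobŋohgoko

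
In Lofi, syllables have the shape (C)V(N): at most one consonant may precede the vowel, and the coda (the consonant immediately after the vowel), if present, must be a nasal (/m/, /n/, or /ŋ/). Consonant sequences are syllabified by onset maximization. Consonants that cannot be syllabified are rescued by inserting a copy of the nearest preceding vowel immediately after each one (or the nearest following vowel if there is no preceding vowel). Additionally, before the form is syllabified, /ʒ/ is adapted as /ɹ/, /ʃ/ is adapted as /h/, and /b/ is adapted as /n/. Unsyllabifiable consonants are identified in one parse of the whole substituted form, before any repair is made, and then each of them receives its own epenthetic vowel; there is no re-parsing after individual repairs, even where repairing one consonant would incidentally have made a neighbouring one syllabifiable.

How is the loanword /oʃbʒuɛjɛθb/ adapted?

Substitution: /ʃ/ → /h/, /b/ → /n/, /ʒ/ → /ɹ/, giving /ohnɹuɛjɛθn/.
Under (C)V(N), the unsyllabifiable consonants are /h/, /n/, /θ/, /n/ (only a nasal (/m/, /n/, or /ŋ/) is licensed in coda position; onsets are limited to one consonant).
Each unlicensed consonant becomes the onset of a new syllable: /h/ → /ho/, /n/ → /no/, /θ/ → /θɛ/, /n/ → /nɛ/.

ohonoɹuɛjɛθɛnɛ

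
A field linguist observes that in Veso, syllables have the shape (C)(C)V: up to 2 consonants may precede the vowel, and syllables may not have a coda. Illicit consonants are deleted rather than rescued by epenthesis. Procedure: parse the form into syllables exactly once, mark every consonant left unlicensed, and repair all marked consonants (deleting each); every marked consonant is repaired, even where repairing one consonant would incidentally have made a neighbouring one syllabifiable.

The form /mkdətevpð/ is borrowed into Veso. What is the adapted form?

Under (C)(C)V, the unsyllabifiable consonants are /m/, /v/, /p/, /ð/ (no codas are permitted; onsets may contain at most 2 consonants).
Deleting the stranded consonants removes /m/, /v/, /p/, /ð/.

kdəte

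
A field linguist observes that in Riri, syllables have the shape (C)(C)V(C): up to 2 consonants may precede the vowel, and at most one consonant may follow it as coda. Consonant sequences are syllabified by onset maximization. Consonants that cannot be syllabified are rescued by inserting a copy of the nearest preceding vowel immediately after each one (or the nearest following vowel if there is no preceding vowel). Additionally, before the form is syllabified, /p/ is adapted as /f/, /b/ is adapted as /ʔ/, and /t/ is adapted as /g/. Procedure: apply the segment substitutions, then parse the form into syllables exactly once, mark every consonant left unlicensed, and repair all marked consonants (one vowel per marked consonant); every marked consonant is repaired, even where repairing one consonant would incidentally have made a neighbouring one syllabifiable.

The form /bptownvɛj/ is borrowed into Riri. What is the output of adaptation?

ʔofgownvɛj

Substitution: /b/ → /ʔ/, /p/ → /f/, /t/ → /g/, giving /ʔfgownvɛj/.
Syllabifying with onset maximization leaves /ʔ/ stranded (at most one coda consonant is licensed; onsets may contain at most 2 consonants).
Epenthesis after each stranded consonant: /ʔ/ → /ʔo/.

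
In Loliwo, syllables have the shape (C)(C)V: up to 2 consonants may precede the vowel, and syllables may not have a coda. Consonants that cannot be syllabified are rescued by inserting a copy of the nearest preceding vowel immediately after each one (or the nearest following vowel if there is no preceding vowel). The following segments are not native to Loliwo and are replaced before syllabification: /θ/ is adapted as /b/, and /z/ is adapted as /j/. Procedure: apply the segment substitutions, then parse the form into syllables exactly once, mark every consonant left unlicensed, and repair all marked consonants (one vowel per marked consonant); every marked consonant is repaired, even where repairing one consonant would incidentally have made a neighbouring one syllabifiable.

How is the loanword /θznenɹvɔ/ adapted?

bejneneɹvɔ

Substitution: /θ/ → /b/, /z/ → /j/, giving /bjnenɹvɔ/.
Under (C)(C)V, the unsyllabifiable consonants are /b/, /n/ (no codas are permitted; onsets may contain at most 2 consonants).
Epenthesis after each stranded consonant: /b/ → /be/, /n/ → /ne/.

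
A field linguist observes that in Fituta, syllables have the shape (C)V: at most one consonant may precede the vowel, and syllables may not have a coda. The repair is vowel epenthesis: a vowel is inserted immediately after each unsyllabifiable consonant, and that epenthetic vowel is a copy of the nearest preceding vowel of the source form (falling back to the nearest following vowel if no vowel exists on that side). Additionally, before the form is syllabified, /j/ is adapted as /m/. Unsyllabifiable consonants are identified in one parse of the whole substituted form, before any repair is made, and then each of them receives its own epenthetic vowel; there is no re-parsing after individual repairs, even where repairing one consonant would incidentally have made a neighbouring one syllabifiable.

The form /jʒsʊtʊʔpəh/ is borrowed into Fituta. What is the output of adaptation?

Substitution: /j/ → /m/, giving /mʒsʊtʊʔpəh/.
The consonants /m/, /ʒ/, /ʔ/, /h/ cannot be parsed into a legal (C)V syllable (no codas are permitted; onsets are limited to one consonant).
Epenthesis after each stranded consonant: /m/ → /mʊ/, /ʒ/ → /ʒʊ/, /ʔ/ → /ʔʊ/, /h/ → /hə/.

mʊʒʊsʊtʊʔʊpəhə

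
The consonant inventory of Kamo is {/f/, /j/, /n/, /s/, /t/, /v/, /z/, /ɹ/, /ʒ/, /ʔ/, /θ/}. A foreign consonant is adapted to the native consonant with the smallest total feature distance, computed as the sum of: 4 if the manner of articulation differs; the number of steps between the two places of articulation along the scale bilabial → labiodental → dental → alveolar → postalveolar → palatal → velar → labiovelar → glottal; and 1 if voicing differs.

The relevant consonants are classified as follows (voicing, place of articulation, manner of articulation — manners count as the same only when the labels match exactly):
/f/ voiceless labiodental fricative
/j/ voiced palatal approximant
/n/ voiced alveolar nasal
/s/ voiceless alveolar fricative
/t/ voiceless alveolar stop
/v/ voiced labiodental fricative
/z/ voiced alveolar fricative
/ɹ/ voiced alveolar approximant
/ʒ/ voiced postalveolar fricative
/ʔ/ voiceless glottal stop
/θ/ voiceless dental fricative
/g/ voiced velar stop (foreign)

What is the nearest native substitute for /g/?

ʔ

/ʔ/ is closest: same manner (stop), place distance 2 (velar→glottal), voicing differs (+1); total 3. Next closest is /t/ at distance 4.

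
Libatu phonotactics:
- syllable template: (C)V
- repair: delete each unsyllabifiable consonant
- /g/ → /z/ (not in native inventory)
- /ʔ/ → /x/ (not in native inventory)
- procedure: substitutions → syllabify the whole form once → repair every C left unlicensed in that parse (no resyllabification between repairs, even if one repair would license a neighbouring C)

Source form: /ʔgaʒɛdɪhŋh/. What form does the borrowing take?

Substitution: /ʔ/ → /x/, /g/ → /z/, giving /xzaʒɛdɪhŋh/.
Under (C)V, the unsyllabifiable consonants are /x/, /h/, /ŋ/, /h/ (no codas are permitted; onsets are limited to one consonant).
Deletion applies to /x/, /h/, /ŋ/, /h/.

zaʒɛdɪ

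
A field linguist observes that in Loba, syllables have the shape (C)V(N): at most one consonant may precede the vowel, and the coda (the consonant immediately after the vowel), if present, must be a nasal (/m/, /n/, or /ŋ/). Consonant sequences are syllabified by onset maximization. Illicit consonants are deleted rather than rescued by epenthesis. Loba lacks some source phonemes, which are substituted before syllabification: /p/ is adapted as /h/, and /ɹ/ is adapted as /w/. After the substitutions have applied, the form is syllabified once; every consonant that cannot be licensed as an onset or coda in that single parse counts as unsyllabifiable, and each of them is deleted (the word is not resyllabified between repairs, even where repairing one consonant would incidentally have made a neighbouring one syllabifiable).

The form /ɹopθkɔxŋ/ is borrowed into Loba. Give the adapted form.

Substitution: /ɹ/ → /w/, /p/ → /h/, giving /wohθkɔxŋ/.
Under (C)V(N), the unsyllabifiable consonants are /h/, /θ/, /x/, /ŋ/ (only a nasal (/m/, /n/, or /ŋ/) is licensed in coda position; onsets are limited to one consonant).
Each unlicensed consonant is deleted: /h/, /θ/, /x/, /ŋ/.

wokɔ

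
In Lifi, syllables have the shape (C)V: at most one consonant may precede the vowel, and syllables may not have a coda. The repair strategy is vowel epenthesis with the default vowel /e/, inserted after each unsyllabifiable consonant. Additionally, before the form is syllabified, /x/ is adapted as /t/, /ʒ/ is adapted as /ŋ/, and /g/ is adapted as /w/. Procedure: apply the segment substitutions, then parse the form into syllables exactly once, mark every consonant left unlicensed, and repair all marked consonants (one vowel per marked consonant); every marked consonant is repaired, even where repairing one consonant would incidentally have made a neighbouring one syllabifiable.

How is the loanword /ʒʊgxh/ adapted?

ŋʊwetehe

Substitution: /ʒ/ → /ŋ/, /g/ → /w/, /x/ → /t/, giving /ŋʊwth/.
The consonants /w/, /t/, /h/ cannot be parsed into a legal (C)V syllable (no codas are permitted; onsets are limited to one consonant).
Inserting the epenthetic vowel yields /w/ → /we/, /t/ → /te/, /h/ → /he/.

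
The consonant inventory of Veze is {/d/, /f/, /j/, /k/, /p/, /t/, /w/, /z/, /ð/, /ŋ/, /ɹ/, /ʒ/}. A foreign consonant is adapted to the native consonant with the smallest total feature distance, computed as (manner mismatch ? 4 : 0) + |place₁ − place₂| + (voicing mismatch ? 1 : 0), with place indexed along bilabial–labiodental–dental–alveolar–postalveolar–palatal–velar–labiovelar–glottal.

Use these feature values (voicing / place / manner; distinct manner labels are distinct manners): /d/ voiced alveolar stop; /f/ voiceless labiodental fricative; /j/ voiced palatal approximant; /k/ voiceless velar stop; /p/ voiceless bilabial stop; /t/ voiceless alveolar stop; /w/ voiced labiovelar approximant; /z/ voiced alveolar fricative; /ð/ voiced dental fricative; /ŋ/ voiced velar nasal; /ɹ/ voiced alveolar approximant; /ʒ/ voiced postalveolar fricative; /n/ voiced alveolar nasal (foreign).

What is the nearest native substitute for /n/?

/ŋ/ is closest: same manner (nasal), place distance 3 (alveolar→velar), same voicing; total 3. Next closest is /d/ at distance 4.

ŋ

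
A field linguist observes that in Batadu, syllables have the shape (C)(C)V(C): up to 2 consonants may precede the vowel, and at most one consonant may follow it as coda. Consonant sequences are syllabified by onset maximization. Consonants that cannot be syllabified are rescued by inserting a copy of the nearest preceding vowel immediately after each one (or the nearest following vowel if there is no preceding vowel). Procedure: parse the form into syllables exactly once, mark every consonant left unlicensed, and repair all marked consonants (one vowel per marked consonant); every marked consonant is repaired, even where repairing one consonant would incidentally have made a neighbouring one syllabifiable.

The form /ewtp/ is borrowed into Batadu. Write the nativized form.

ewtepe

Under (C)(C)V(C), the unsyllabifiable consonants are /t/, /p/ (at most one coda consonant is licensed; onsets may contain at most 2 consonants).
Epenthesis after each stranded consonant: /t/ → /te/, /p/ → /pe/.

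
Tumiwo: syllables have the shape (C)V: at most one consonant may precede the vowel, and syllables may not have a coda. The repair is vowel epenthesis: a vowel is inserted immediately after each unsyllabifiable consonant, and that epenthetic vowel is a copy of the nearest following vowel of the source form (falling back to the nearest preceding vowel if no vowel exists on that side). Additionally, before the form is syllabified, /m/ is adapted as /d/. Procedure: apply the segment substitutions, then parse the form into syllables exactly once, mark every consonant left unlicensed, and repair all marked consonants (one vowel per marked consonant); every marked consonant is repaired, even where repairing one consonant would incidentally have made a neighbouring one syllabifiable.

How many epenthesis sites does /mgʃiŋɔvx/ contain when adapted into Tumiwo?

4

After substitution the input is /dgʃiŋɔvx/.
The unsyllabifiable consonants are /d/, /g/, /v/, /x/; each receives one epenthetic vowel.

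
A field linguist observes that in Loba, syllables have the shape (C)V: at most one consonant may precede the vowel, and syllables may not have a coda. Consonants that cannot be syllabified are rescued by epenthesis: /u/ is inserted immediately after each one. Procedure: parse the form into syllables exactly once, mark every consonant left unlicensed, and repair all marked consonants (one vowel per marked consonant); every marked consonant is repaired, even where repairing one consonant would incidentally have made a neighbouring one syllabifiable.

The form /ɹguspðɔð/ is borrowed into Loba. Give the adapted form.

ɹugusupuðɔðu

Syllabifying with onset maximization leaves /ɹ/, /s/, /p/, /ð/ stranded (no codas are permitted; onsets are limited to one consonant).
Epenthesis after each stranded consonant: /ɹ/ → /ɹu/, /s/ → /su/, /p/ → /pu/, /ð/ → /ðu/.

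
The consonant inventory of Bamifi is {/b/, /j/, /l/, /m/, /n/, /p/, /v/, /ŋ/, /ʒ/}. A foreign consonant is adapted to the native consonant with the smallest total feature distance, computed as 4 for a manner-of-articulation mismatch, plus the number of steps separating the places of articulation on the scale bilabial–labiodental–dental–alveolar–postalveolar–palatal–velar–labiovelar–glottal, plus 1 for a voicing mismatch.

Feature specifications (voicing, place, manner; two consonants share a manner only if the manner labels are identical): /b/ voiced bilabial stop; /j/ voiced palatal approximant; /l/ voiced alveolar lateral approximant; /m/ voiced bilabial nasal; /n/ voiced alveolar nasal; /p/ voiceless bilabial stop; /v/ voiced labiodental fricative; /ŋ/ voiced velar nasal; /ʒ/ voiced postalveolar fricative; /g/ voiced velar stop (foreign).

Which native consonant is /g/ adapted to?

ŋ

/ŋ/ is closest: manner differs (stop→nasal, +4), place distance 0 (velar→velar), same voicing; total 4. Next closest is /j/ at distance 5.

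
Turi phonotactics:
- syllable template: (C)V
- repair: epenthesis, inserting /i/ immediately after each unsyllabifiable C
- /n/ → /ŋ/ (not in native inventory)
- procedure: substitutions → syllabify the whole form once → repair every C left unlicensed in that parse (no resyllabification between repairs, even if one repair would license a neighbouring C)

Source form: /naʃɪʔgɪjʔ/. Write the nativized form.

Substitution: /n/ → /ŋ/, giving /ŋaʃɪʔgɪjʔ/.
Under (C)V, the unsyllabifiable consonants are /ʔ/, /j/, /ʔ/ (no codas are permitted; onsets are limited to one consonant).
Inserting the epenthetic vowel yields /ʔ/ → /ʔi/, /j/ → /ji/, /ʔ/ → /ʔi/.

ŋaʃɪʔigɪjiʔi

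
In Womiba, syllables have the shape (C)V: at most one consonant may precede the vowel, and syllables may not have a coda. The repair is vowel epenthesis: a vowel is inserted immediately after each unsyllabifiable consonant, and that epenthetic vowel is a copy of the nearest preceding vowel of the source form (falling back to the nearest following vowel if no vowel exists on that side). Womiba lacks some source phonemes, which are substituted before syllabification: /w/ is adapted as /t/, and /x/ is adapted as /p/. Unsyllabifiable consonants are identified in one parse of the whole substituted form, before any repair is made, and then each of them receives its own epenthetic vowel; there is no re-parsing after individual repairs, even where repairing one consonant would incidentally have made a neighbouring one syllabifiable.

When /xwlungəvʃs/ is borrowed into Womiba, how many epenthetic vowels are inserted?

6

After substitution the input is /ptlungəvʃs/.
The unsyllabifiable consonants are /p/, /t/, /n/, /v/, /ʃ/, /s/; each receives one epenthetic vowel.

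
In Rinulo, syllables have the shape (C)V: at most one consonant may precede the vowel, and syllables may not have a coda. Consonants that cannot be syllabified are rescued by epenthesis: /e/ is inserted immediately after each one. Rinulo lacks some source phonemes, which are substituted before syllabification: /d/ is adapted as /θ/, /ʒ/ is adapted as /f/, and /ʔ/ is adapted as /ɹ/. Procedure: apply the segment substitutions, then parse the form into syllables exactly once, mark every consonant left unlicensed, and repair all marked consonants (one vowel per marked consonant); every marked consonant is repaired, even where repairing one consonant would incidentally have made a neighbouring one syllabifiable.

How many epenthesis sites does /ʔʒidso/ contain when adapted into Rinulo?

2

After substitution the input is /ɹfiθso/.
The unsyllabifiable consonants are /ɹ/, /θ/; each receives one epenthetic vowel.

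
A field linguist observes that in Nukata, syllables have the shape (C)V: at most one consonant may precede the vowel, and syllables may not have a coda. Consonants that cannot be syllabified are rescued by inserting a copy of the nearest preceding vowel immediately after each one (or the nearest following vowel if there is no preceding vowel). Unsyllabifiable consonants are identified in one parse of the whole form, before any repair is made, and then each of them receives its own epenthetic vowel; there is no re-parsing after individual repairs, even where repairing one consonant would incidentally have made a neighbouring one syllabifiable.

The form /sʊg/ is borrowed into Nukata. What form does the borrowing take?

Under (C)V, the unsyllabifiable consonants are /g/ (no codas are permitted; onsets are limited to one consonant).
Each unlicensed consonant becomes the onset of a new syllable: /g/ → /gʊ/.

sʊgʊ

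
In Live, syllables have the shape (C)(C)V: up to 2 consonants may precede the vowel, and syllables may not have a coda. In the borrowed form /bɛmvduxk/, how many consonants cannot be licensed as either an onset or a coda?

3

Syllabifying with onset maximization leaves /m/, /x/, /k/ stranded (no codas are permitted; onsets may contain at most 2 consonants).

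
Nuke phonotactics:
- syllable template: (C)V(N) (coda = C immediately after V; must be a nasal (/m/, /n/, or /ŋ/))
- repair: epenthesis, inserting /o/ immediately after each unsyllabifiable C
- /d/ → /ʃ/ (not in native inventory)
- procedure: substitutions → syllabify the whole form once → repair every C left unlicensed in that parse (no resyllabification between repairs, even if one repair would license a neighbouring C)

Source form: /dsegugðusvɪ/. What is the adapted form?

Substitution: /d/ → /ʃ/, giving /ʃsegugðusvɪ/.
Syllabifying with onset maximization leaves /ʃ/, /g/, /s/ stranded (only a nasal (/m/, /n/, or /ŋ/) is licensed in coda position; onsets are limited to one consonant).
Epenthesis after each stranded consonant: /ʃ/ → /ʃo/, /g/ → /go/, /s/ → /so/.

ʃosegugoðusovɪ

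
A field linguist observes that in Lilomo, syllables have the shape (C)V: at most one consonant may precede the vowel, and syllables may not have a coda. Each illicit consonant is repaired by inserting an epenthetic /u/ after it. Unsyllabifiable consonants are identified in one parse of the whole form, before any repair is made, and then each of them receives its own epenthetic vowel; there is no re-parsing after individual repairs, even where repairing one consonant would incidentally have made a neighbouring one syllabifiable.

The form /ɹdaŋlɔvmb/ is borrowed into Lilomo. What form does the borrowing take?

ɹudaŋulɔvumubu

Syllabifying with onset maximization leaves /ɹ/, /ŋ/, /v/, /m/, /b/ stranded (no codas are permitted; onsets are limited to one consonant).
Epenthesis after each stranded consonant: /ɹ/ → /ɹu/, /ŋ/ → /ŋu/, /v/ → /vu/, /m/ → /mu/, /b/ → /bu/.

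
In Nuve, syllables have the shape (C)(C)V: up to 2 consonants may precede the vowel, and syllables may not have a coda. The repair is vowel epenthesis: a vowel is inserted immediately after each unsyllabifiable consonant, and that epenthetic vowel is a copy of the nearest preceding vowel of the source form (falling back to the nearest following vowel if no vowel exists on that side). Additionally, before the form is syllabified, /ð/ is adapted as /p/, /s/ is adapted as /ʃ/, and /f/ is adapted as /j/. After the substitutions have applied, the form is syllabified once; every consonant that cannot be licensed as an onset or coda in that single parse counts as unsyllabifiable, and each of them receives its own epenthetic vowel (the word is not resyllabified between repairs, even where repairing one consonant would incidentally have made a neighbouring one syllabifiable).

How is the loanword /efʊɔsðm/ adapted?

Substitution: /f/ → /j/, /s/ → /ʃ/, /ð/ → /p/, giving /ejʊɔʃpm/.
Under (C)(C)V, the unsyllabifiable consonants are /ʃ/, /p/, /m/ (no codas are permitted; onsets may contain at most 2 consonants).
Each unlicensed consonant becomes the onset of a new syllable: /ʃ/ → /ʃɔ/, /p/ → /pɔ/, /m/ → /mɔ/.

ejʊɔʃɔpɔmɔ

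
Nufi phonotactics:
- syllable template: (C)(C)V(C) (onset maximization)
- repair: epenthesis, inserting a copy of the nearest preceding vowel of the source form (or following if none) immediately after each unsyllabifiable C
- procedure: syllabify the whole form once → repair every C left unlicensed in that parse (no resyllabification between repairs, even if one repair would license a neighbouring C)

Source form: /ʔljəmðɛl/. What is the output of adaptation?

ʔəljəmðɛl

Syllabifying with onset maximization leaves /ʔ/ stranded (at most one coda consonant is licensed; onsets may contain at most 2 consonants).
Each unlicensed consonant becomes the onset of a new syllable: /ʔ/ → /ʔə/.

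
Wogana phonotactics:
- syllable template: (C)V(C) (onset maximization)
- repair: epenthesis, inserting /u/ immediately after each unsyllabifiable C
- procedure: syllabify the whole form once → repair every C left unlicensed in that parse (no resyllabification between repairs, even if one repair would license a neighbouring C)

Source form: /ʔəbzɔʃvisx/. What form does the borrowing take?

ʔəbzɔʃvisxu

The consonants /x/ cannot be parsed into a legal (C)V(C) syllable (at most one coda consonant is licensed; onsets are limited to one consonant).
Each unlicensed consonant becomes the onset of a new syllable: /x/ → /xu/.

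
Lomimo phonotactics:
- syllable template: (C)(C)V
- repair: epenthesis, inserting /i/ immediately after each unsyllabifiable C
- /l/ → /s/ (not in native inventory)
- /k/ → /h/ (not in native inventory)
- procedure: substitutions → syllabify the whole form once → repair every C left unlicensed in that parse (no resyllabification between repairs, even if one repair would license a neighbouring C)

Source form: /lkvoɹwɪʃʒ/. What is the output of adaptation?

Substitution: /l/ → /s/, /k/ → /h/, giving /shvoɹwɪʃʒ/.
The consonants /s/, /ʃ/, /ʒ/ cannot be parsed into a legal (C)(C)V syllable (no codas are permitted; onsets may contain at most 2 consonants).
Epenthesis after each stranded consonant: /s/ → /si/, /ʃ/ → /ʃi/, /ʒ/ → /ʒi/.

sihvoɹwɪʃiʒi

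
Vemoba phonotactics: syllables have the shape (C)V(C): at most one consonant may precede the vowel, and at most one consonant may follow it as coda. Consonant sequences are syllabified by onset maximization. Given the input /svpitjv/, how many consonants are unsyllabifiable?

Under (C)V(C), the unsyllabifiable consonants are /s/, /v/, /j/, /v/ (at most one coda consonant is licensed; onsets are limited to one consonant).

4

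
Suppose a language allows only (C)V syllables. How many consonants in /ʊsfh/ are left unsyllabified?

3

Under (C)V, the unsyllabifiable consonants are /s/, /f/, /h/ (no codas are permitted; onsets are limited to one consonant).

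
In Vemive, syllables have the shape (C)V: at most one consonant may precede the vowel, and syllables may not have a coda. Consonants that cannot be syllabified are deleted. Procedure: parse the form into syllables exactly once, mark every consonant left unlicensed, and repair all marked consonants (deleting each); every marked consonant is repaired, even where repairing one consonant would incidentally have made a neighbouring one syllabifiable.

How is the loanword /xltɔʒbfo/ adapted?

tɔfo

Syllabifying with onset maximization leaves /x/, /l/, /ʒ/, /b/ stranded (no codas are permitted; onsets are limited to one consonant).
Deletion applies to /x/, /l/, /ʒ/, /b/.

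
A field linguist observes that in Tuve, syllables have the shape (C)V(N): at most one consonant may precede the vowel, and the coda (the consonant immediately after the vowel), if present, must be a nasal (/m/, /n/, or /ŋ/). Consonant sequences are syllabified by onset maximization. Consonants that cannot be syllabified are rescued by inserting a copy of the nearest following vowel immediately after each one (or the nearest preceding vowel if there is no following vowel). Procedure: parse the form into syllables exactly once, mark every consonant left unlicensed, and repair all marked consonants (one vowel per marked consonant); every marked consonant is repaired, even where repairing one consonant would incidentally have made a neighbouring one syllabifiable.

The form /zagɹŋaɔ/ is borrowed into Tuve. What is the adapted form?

Under (C)V(N), the unsyllabifiable consonants are /g/, /ɹ/ (only a nasal (/m/, /n/, or /ŋ/) is licensed in coda position; onsets are limited to one consonant).
Epenthesis after each stranded consonant: /g/ → /ga/, /ɹ/ → /ɹa/.

zagaɹaŋaɔ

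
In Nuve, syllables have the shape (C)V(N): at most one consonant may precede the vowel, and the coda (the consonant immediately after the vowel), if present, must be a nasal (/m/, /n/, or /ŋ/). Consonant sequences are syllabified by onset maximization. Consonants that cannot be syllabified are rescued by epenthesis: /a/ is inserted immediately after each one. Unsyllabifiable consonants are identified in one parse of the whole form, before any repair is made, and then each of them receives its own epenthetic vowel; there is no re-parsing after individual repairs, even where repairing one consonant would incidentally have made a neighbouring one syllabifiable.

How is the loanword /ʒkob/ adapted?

The consonants /ʒ/, /b/ cannot be parsed into a legal (C)V(N) syllable (only a nasal (/m/, /n/, or /ŋ/) is licensed in coda position; onsets are limited to one consonant).
Inserting the epenthetic vowel yields /ʒ/ → /ʒa/, /b/ → /ba/.

ʒakoba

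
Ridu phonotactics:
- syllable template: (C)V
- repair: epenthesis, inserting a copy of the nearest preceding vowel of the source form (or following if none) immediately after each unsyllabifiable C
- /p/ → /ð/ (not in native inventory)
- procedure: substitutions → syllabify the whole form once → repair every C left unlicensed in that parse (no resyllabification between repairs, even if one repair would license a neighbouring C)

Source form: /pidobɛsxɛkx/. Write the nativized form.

Substitution: /p/ → /ð/, giving /ðidobɛsxɛkx/.
Under (C)V, the unsyllabifiable consonants are /s/, /k/, /x/ (no codas are permitted; onsets are limited to one consonant).
Epenthesis after each stranded consonant: /s/ → /sɛ/, /k/ → /kɛ/, /x/ → /xɛ/.

ðidobɛsɛxɛkɛxɛ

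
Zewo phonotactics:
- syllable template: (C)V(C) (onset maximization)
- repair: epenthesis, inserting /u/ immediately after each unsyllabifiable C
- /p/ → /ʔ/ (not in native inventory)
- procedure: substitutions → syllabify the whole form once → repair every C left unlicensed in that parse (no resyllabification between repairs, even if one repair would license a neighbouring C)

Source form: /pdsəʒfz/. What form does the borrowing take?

Substitution: /p/ → /ʔ/, giving /ʔdsəʒfz/.
Under (C)V(C), the unsyllabifiable consonants are /ʔ/, /d/, /f/, /z/ (at most one coda consonant is licensed; onsets are limited to one consonant).
Inserting the epenthetic vowel yields /ʔ/ → /ʔu/, /d/ → /du/, /f/ → /fu/, /z/ → /zu/.

ʔudusəʒfuzu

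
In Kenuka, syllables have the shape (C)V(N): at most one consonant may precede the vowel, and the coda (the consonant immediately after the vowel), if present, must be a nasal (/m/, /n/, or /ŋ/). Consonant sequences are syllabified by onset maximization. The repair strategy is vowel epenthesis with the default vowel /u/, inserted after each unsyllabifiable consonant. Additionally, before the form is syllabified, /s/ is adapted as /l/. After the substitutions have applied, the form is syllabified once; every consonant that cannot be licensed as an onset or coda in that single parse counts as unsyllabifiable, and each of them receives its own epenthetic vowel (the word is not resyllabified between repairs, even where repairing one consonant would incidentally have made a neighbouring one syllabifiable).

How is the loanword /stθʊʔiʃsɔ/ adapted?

lutuθʊʔiʃulɔ

Substitution: /s/ → /l/, giving /ltθʊʔiʃlɔ/.
Under (C)V(N), the unsyllabifiable consonants are /l/, /t/, /ʃ/ (only a nasal (/m/, /n/, or /ŋ/) is licensed in coda position; onsets are limited to one consonant).
Epenthesis after each stranded consonant: /l/ → /lu/, /t/ → /tu/, /ʃ/ → /ʃu/.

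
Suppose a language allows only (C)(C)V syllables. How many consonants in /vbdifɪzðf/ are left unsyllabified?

4

Under (C)(C)V, the unsyllabifiable consonants are /v/, /z/, /ð/, /f/ (no codas are permitted; onsets may contain at most 2 consonants).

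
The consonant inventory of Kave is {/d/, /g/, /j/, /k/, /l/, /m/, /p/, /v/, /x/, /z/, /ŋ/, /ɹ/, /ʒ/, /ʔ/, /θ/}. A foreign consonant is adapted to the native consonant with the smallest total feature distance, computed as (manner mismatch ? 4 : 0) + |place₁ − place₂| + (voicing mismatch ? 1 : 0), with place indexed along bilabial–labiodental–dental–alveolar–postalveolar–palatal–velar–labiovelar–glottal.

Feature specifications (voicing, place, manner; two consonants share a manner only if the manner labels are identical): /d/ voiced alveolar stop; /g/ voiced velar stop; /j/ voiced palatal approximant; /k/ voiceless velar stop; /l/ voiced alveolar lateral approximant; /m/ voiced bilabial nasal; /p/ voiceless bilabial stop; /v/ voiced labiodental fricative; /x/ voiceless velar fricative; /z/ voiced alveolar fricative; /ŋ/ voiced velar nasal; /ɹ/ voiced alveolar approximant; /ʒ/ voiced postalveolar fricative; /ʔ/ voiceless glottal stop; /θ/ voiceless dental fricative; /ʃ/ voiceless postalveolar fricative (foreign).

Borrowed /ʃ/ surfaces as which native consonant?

ʒ

/ʒ/ is closest: same manner (fricative), place distance 0 (postalveolar→postalveolar), voicing differs (+1); total 1. Next closest is /x/ at distance 2.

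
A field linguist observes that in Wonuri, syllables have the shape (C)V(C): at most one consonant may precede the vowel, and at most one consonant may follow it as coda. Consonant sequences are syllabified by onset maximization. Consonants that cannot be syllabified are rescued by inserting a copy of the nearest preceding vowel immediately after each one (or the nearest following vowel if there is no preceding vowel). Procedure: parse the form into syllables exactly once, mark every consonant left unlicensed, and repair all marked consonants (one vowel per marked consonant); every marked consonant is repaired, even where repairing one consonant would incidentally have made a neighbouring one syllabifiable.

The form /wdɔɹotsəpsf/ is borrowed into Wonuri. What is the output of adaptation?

wɔdɔɹotsəpsəfə

The consonants /w/, /s/, /f/ cannot be parsed into a legal (C)V(C) syllable (at most one coda consonant is licensed; onsets are limited to one consonant).
Epenthesis after each stranded consonant: /w/ → /wɔ/, /s/ → /sə/, /f/ → /fə/.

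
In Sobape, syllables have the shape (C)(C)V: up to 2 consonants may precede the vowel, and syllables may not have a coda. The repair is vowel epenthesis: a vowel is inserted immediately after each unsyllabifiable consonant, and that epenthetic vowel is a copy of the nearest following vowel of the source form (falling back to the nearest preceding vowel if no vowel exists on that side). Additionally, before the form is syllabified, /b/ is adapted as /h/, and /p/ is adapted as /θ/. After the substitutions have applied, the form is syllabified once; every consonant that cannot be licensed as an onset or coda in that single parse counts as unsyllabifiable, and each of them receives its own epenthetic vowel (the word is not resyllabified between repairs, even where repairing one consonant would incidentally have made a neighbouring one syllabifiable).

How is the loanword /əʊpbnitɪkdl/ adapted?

əʊθihnitɪkɪdɪlɪ

Substitution: /p/ → /θ/, /b/ → /h/, giving /əʊθhnitɪkdl/.
Syllabifying with onset maximization leaves /θ/, /k/, /d/, /l/ stranded (no codas are permitted; onsets may contain at most 2 consonants).
Inserting the epenthetic vowel yields /θ/ → /θi/, /k/ → /kɪ/, /d/ → /dɪ/, /l/ → /lɪ/.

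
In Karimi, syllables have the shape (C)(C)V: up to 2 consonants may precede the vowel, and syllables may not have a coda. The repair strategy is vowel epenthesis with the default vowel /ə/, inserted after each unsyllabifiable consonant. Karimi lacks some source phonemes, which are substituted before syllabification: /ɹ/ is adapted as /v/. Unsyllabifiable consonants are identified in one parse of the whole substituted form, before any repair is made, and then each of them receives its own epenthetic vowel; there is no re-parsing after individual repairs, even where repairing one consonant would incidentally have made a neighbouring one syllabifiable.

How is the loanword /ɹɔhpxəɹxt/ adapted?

vɔhəpxəvəxətə

Substitution: /ɹ/ → /v/, giving /vɔhpxəvxt/.
The consonants /h/, /v/, /x/, /t/ cannot be parsed into a legal (C)(C)V syllable (no codas are permitted; onsets may contain at most 2 consonants).
Epenthesis after each stranded consonant: /h/ → /hə/, /v/ → /və/, /x/ → /xə/, /t/ → /tə/.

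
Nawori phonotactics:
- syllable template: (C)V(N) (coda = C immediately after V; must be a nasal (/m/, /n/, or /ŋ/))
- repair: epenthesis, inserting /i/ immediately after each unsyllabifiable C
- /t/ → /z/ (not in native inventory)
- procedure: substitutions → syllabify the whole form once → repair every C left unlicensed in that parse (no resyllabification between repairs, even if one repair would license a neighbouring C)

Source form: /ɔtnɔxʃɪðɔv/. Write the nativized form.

ɔzinɔxiʃɪðɔvi

Substitution: /t/ → /z/, giving /ɔznɔxʃɪðɔv/.
Under (C)V(N), the unsyllabifiable consonants are /z/, /x/, /v/ (only a nasal (/m/, /n/, or /ŋ/) is licensed in coda position; onsets are limited to one consonant).
Epenthesis after each stranded consonant: /z/ → /zi/, /x/ → /xi/, /v/ → /vi/.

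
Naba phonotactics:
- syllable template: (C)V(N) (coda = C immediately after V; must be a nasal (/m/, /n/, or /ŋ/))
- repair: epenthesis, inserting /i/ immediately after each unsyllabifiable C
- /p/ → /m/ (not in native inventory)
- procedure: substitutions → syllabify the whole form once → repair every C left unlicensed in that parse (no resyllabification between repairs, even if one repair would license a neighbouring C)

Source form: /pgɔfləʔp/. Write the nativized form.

Substitution: /p/ → /m/, giving /mgɔfləʔm/.
Under (C)V(N), the unsyllabifiable consonants are /m/, /f/, /ʔ/, /m/ (only a nasal (/m/, /n/, or /ŋ/) is licensed in coda position; onsets are limited to one consonant).
Each unlicensed consonant becomes the onset of a new syllable: /m/ → /mi/, /f/ → /fi/, /ʔ/ → /ʔi/, /m/ → /mi/.

migɔfiləʔimi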